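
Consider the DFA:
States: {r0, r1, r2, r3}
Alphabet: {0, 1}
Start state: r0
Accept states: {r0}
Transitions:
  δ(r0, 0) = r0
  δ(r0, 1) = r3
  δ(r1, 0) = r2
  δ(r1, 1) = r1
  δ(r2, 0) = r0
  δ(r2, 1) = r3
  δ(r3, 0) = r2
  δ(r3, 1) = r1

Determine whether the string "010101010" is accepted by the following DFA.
Processing string "010101010":
  r0 --0--> r0
  r0 --1--> r3
  r3 --0--> r2
  r2 --1--> r3
  r3 --0--> r2
  r2 --1--> r3
  r3 --0--> r2
  r2 --1--> r3
  r3 --0--> r2
Final state: r2
Accept states: {r0}
No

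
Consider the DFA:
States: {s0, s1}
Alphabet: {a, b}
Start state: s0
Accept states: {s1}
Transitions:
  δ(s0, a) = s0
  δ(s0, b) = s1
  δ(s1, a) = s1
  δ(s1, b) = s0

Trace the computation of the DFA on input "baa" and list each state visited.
read 'b': s0 → s1
  read 'a': s1 → s1
  read 'a': s1 → s1
s0 -> s1 -> s1 -> s1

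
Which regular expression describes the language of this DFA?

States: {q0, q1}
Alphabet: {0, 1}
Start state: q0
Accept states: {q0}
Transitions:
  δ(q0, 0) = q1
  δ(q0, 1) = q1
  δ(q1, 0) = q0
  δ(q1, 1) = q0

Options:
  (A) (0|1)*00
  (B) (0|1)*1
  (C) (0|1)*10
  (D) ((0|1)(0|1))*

Check each option against the DFA on short strings; one disagreement eliminates an option:
  (A) (0|1)*00: on ε the DFA stays in q0 and accepts (q0 ∈ Accept), but the regex does not match it → eliminate
  (B) (0|1)*1: on ε the DFA stays in q0 and accepts (q0 ∈ Accept), but the regex does not match it → eliminate
  (C) (0|1)*10: on ε the DFA stays in q0 and accepts (q0 ∈ Accept), but the regex does not match it → eliminate
  (D) ((0|1)(0|1))*: agrees with the DFA on every string of length ≤ 6
Only (D) is consistent with the DFA.
(D) ((0|1)(0|1))*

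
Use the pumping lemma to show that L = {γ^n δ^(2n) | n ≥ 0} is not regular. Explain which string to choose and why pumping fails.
Assume L is regular with pumping length p. Idea: pumping the γ-block breaks the 1:2 ratio.
Choose s = γ^p δ^(2p) (length 3p ≥ p). By the pumping lemma, s = xyz with |xy| ≤ p, |y| > 0, so y = γ^k with k ≥ 1. Then xy²z = γ^(p+k) δ^(2p). For this to be in L we would need 2p = 2(p+k), i.e. 2k = 0, contradicting k ≥ 1. So xy²z ∉ L.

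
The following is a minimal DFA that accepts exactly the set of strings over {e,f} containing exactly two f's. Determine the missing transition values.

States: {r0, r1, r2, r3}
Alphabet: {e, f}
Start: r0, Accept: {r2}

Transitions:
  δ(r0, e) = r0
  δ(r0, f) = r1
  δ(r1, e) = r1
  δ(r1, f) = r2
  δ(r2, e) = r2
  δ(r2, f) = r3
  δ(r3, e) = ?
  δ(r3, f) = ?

From the language and accept set, identify what each state tracks — r0: zero f's; r1: one f; r2: two f's; r3: ≥ three f's (dead).
Each missing δ(q, a) is the state matching the new tracked value after reading a.
δ(r3, e) = r3; δ(r3, f) = r3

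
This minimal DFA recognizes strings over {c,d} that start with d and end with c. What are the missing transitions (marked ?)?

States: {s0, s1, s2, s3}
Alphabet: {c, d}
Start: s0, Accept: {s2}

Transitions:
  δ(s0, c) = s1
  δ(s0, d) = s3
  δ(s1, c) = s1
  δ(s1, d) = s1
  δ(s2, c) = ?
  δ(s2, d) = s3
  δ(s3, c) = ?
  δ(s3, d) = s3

From the language and accept set, identify what each state tracks — s0: no input read; s1: started with c (dead); s2: started with d, last symbol c; s3: started with d, last symbol d.
Each missing δ(q, a) is the state matching the new tracked value after reading a.
δ(s2, c) = s2; δ(s3, c) = s2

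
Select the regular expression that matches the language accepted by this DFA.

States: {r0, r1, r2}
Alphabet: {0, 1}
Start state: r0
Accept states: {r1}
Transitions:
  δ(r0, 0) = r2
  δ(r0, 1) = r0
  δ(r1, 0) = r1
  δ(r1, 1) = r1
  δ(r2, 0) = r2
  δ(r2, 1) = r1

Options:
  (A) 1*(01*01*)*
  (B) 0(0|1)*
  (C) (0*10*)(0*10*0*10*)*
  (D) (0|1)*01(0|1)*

Check each option against the DFA on short strings; one disagreement eliminates an option:
  (A) 1*(01*01*)*: on ε the DFA stays in r0 and rejects (r0 ∉ Accept), but the regex matches it → eliminate
  (B) 0(0|1)*: on '0' the DFA goes r0 → r2 and rejects (r2 ∉ Accept), but the regex matches it → eliminate
  (C) (0*10*)(0*10*0*10*)*: on '1' the DFA goes r0 → r0 and rejects (r0 ∉ Accept), but the regex matches it → eliminate
  (D) (0|1)*01(0|1)*: agrees with the DFA on every string of length ≤ 6
Only (D) is consistent with the DFA.
(D) (0|1)*01(0|1)*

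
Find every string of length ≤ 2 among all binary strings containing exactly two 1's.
11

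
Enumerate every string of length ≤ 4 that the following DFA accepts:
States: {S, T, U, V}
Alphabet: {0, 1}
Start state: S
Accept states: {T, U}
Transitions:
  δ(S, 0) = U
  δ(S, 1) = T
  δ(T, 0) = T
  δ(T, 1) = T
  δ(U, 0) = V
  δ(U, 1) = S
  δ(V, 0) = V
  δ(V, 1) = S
0, 1, 10, 11, 010, 011, 100, 101, 110, 111, 0010, 0011, 0110, 0111, 1000, 1001, 1010, 1011, 1100, 1101, 1110, 1111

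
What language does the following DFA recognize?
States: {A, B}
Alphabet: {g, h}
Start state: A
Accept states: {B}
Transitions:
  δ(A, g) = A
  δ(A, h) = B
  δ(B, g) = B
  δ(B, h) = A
Testing a few strings:
  'hh' → reject
  'gh' → accept
  'gg' → reject
  'hg' → accept
State roles: A=even number of h's so far; B=odd number of h's so far
All strings over {g,h} with an odd number of h's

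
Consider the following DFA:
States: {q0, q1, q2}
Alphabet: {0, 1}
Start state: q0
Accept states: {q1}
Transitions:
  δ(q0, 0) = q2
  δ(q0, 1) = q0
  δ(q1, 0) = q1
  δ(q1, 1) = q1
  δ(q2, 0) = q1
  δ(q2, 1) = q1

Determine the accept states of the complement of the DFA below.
Complement accept states = All states \ Original accept states
= {q0, q1, q2} \ {q1}
{q0, q2}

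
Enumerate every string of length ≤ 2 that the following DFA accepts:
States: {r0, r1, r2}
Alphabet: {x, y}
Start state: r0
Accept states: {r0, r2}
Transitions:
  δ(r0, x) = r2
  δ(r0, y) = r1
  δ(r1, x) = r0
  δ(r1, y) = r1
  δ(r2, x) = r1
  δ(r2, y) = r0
ε, x, xy, yx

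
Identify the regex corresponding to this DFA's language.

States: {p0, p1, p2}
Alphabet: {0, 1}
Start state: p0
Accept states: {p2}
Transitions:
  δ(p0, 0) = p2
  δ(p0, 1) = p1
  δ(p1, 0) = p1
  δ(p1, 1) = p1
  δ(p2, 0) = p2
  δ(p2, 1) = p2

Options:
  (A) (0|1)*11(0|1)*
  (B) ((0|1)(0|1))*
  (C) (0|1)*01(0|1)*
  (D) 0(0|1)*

Check each option against the DFA on short strings; one disagreement eliminates an option:
  (A) (0|1)*11(0|1)*: on '0' the DFA goes p0 → p2 and accepts (p2 ∈ Accept), but the regex does not match it → eliminate
  (B) ((0|1)(0|1))*: on ε the DFA stays in p0 and rejects (p0 ∉ Accept), but the regex matches it → eliminate
  (C) (0|1)*01(0|1)*: on '0' the DFA goes p0 → p2 and accepts (p2 ∈ Accept), but the regex does not match it → eliminate
  (D) 0(0|1)*: agrees with the DFA on every string of length ≤ 6
Only (D) is consistent with the DFA.
(D) 0(0|1)*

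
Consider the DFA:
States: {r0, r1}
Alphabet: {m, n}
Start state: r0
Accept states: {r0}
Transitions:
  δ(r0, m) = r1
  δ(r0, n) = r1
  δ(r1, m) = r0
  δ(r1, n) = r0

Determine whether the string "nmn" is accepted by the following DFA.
Processing string "nmn":
  r0 --n--> r1
  r1 --m--> r0
  r0 --n--> r1
Final state: r1
Accept states: {r0}
No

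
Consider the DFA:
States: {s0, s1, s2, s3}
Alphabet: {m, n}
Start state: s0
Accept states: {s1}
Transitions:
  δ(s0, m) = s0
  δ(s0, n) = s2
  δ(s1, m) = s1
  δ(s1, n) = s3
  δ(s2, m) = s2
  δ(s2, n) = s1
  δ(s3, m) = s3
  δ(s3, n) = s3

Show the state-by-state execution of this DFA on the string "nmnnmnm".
read 'n': s0 → s2
  read 'm': s2 → s2
  read 'n': s2 → s1
  read 'n': s1 → s3
  read 'm': s3 → s3
  read 'n': s3 → s3
  read 'm': s3 → s3
s0 -> s2 -> s2 -> s1 -> s3 -> s3 -> s3 -> s3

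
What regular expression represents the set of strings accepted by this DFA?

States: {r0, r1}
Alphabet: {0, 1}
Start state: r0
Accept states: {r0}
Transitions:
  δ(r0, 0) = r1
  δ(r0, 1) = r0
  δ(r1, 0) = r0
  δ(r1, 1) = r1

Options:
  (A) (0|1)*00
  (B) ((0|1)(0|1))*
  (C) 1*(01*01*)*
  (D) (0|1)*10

Check each option against the DFA on short strings; one disagreement eliminates an option:
  (A) (0|1)*00: on ε the DFA stays in r0 and accepts (r0 ∈ Accept), but the regex does not match it → eliminate
  (B) ((0|1)(0|1))*: on '1' the DFA goes r0 → r0 and accepts (r0 ∈ Accept), but the regex does not match it → eliminate
  (C) 1*(01*01*)*: agrees with the DFA on every string of length ≤ 6
  (D) (0|1)*10: on ε the DFA stays in r0 and accepts (r0 ∈ Accept), but the regex does not match it → eliminate
Only (C) is consistent with the DFA.
(C) 1*(01*01*)*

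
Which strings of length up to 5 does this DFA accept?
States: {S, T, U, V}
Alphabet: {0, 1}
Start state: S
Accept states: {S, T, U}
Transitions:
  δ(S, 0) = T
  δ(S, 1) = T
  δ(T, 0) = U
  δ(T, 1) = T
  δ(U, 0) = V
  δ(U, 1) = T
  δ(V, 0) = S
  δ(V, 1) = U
ε, 0, 1, 00, 01, 10, 11, 001, 010, 011, 101, 110, 111, 0000, 0001, 0010, 0011, 0101, 0110, 0111, 1000, 1001, 1010, 1011, 1101, 1110, 1111, 00000, 00001, 00011, 00101, 00110, 00111, 01000, 01001, 01010, 01011, 01101, 01110, 01111, 10000, 10001, 10011, 10101, 10110, 10111, 11000, 11001, 11010, 11011, 11101, 11110, 11111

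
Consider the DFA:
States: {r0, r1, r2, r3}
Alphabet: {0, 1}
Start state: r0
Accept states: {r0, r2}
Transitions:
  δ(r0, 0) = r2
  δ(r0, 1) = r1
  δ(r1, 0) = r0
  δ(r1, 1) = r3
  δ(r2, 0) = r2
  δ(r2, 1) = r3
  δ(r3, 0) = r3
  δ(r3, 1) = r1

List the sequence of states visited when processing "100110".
read '1': r0 → r1
  read '0': r1 → r0
  read '0': r0 → r2
  read '1': r2 → r3
  read '1': r3 → r1
  read '0': r1 → r0
r0 -> r1 -> r0 -> r2 -> r3 -> r1 -> r0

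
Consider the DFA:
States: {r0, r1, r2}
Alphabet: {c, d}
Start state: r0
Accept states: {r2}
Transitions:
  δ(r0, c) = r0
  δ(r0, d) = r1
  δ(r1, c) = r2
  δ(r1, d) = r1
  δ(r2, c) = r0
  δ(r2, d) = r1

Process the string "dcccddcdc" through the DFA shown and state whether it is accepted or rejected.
Processing string "dcccddcdc":
  r0 --d--> r1
  r1 --c--> r2
  r2 --c--> r0
  r0 --c--> r0
  r0 --d--> r1
  r1 --d--> r1
  r1 --c--> r2
  r2 --d--> r1
  r1 --c--> r2
Final state: r2
Accept states: {r2}
Yes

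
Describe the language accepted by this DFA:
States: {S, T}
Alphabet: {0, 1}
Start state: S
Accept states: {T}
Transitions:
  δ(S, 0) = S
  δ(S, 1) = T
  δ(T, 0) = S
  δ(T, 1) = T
Testing a few strings:
  '0' → reject
  '111' → accept
  '1' → accept
  '011' → accept
State roles: S=last symbol not 1; T=last symbol is 1
All binary strings ending with 1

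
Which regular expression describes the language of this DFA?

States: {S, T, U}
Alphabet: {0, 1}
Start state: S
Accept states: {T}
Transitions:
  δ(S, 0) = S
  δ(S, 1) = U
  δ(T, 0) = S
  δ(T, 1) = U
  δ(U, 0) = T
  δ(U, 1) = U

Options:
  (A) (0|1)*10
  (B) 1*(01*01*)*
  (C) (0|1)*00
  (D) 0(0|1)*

Check each option against the DFA on short strings; one disagreement eliminates an option:
  (A) (0|1)*10: agrees with the DFA on every string of length ≤ 6
  (B) 1*(01*01*)*: on ε the DFA stays in S and rejects (S ∉ Accept), but the regex matches it → eliminate
  (C) (0|1)*00: on '00' the DFA goes S → S → S and rejects (S ∉ Accept), but the regex matches it → eliminate
  (D) 0(0|1)*: on '0' the DFA goes S → S and rejects (S ∉ Accept), but the regex matches it → eliminate
Only (A) is consistent with the DFA.
(A) (0|1)*10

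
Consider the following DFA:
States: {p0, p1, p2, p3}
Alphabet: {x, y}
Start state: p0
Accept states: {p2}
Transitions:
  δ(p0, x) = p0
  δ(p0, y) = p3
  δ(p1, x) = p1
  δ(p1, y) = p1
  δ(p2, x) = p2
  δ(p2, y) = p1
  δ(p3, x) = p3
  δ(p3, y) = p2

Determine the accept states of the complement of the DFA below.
Complement accept states = All states \ Original accept states
= {p0, p1, p2, p3} \ {p2}
{p0, p1, p3}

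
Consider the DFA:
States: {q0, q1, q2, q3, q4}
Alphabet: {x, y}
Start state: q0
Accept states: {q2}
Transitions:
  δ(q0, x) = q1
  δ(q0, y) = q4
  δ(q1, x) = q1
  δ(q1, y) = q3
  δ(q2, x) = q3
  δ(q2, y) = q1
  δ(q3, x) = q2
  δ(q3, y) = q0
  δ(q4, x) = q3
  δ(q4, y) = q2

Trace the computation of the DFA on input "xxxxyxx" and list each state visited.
read 'x': q0 → q1
  read 'x': q1 → q1
  read 'x': q1 → q1
  read 'x': q1 → q1
  read 'y': q1 → q3
  read 'x': q3 → q2
  read 'x': q2 → q3
q0 -> q1 -> q1 -> q1 -> q1 -> q3 -> q2 -> q3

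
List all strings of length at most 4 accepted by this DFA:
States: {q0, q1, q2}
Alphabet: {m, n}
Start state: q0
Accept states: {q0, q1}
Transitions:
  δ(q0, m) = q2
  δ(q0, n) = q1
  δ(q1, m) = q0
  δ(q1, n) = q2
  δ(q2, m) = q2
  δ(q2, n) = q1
ε, n, mn, nm, mmn, mnm, nmn, nnn, mmmn, mmnm, mnmn, mnnn, nmmn, nmnm, nnmn, nnnm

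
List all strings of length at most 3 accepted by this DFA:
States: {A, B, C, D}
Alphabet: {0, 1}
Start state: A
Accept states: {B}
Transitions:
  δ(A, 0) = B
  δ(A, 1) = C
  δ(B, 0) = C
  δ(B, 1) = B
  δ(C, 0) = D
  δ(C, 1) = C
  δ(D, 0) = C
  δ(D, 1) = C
0, 01, 011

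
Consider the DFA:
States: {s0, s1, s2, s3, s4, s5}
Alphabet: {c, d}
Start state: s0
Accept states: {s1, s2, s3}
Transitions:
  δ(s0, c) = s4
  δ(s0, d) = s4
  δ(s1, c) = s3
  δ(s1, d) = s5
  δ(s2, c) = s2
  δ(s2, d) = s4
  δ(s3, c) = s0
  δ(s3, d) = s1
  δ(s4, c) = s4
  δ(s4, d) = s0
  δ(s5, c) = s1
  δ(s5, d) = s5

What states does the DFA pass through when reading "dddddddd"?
read 'd': s0 → s4
  read 'd': s4 → s0
  read 'd': s0 → s4
  read 'd': s4 → s0
  read 'd': s0 → s4
  read 'd': s4 → s0
  read 'd': s0 → s4
  read 'd': s4 → s0
s0 -> s4 -> s0 -> s4 -> s0 -> s4 -> s0 -> s4 -> s0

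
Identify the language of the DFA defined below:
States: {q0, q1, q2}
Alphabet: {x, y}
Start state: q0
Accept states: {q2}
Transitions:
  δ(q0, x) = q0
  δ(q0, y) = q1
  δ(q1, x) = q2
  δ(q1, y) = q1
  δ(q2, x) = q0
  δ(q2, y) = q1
Testing a few strings:
  'yyxy' → reject
  'xyx' → accept
  'x' → reject
  'yyy' → reject
State roles: q0=no suffix match; q1=one trailing y; q2=suffix is yx
All strings over {x,y} ending with yx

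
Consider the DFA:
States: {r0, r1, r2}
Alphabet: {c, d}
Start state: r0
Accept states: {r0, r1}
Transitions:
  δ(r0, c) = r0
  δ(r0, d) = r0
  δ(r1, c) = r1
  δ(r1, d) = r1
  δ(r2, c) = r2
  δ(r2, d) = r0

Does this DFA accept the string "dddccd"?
Processing string "dddccd":
  r0 --d--> r0
  r0 --d--> r0
  r0 --d--> r0
  r0 --c--> r0
  r0 --c--> r0
  r0 --d--> r0
Final state: r0
Accept states: {r0, r1}
Yes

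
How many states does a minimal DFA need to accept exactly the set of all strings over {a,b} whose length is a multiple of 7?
By Myhill–Nerode, count the distinguishable equivalence classes: 7 classes — one per residue of the length mod 7; class i is distinguished from class j by any string of length (7 − i) mod 7.
7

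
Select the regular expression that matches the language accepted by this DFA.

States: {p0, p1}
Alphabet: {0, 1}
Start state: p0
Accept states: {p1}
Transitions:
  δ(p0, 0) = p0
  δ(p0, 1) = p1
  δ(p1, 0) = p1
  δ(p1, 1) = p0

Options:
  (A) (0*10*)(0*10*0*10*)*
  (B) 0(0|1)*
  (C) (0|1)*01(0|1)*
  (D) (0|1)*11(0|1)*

Check each option against the DFA on short strings; one disagreement eliminates an option:
  (A) (0*10*)(0*10*0*10*)*: agrees with the DFA on every string of length ≤ 6
  (B) 0(0|1)*: on '0' the DFA goes p0 → p0 and rejects (p0 ∉ Accept), but the regex matches it → eliminate
  (C) (0|1)*01(0|1)*: on '1' the DFA goes p0 → p1 and accepts (p1 ∈ Accept), but the regex does not match it → eliminate
  (D) (0|1)*11(0|1)*: on '1' the DFA goes p0 → p1 and accepts (p1 ∈ Accept), but the regex does not match it → eliminate
Only (A) is consistent with the DFA.
(A) (0*10*)(0*10*0*10*)*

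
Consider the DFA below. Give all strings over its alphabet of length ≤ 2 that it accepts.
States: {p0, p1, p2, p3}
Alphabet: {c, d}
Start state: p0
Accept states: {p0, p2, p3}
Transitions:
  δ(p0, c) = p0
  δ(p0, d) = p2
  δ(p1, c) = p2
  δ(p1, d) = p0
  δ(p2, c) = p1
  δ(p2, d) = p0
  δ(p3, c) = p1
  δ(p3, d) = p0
ε, c, d, cc, cd, dd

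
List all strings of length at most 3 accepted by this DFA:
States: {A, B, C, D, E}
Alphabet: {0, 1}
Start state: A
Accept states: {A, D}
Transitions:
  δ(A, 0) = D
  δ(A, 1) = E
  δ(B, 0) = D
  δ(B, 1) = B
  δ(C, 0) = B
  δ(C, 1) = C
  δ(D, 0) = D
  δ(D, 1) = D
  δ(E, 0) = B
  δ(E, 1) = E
ε, 0, 00, 01, 000, 001, 010, 011, 100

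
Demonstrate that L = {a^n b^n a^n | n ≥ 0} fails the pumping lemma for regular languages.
Assume L is regular with pumping length p. Idea: pumping the first a-block unbalances it against the other two.
Choose s = a^p b^p a^p ∈ L (|s| = 3p ≥ p). By the pumping lemma, s = xyz with |xy| ≤ p, |y| > 0, so y = a^k with k ≥ 1, inside the first a-block. Then xy²z = a^(p+k) b^p a^p. The first block has length p+k ≠ p, so the three block lengths are no longer equal and xy²z ∉ L.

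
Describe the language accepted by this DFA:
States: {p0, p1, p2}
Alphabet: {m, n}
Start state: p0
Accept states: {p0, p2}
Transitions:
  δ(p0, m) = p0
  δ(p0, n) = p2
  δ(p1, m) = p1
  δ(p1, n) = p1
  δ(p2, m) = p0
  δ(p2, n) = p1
Testing a few strings:
  'n' → accept
  'mnnm' → reject
  'nmm' → accept
  'mm' → accept
State roles: p0=last symbol not n (ok); p1=saw nn (dead); p2=last symbol n (ok)
All strings over {m,n} with no two consecutive n's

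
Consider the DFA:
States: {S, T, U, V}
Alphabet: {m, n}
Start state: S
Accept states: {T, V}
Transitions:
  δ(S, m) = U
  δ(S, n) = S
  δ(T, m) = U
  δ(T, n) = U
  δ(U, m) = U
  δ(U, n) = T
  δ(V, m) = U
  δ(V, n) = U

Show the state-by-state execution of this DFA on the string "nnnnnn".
read 'n': S → S
  read 'n': S → S
  read 'n': S → S
  read 'n': S → S
  read 'n': S → S
  read 'n': S → S
S -> S -> S -> S -> S -> S -> S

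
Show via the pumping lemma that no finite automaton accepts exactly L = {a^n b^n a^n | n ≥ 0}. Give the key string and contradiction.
Assume L is regular with pumping length p. Idea: pumping the first a-block unbalances it against the other two.
Choose s = a^p b^p a^p ∈ L (|s| = 3p ≥ p). By the pumping lemma, s = xyz with |xy| ≤ p, |y| > 0, so y = a^k with k ≥ 1, inside the first a-block. Then xy²z = a^(p+k) b^p a^p. The first block has length p+k ≠ p, so the three block lengths are no longer equal and xy²z ∉ L.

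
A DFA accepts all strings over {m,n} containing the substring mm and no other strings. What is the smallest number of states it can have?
By Myhill–Nerode, count the distinguishable equivalence classes: 3 classes — one per longest suffix of the input that is a prefix of 'mm' (lengths 0 through 1), plus an absorbing 'already seen mm' class.
3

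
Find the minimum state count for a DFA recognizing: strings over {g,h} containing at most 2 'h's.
By Myhill–Nerode, count the distinguishable equivalence classes: 4 classes — having seen 0, 1, 2, or >2 copies of 'h'; counts 0 through 2 are accepting and >2 is dead.
4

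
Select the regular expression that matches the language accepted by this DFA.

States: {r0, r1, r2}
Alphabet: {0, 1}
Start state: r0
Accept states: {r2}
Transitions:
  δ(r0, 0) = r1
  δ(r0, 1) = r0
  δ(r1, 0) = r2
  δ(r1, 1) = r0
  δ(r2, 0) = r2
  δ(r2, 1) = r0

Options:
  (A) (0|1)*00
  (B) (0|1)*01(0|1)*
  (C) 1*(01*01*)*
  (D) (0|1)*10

Check each option against the DFA on short strings; one disagreement eliminates an option:
  (A) (0|1)*00: agrees with the DFA on every string of length ≤ 6
  (B) (0|1)*01(0|1)*: on '00' the DFA goes r0 → r1 → r2 and accepts (r2 ∈ Accept), but the regex does not match it → eliminate
  (C) 1*(01*01*)*: on ε the DFA stays in r0 and rejects (r0 ∉ Accept), but the regex matches it → eliminate
  (D) (0|1)*10: on '00' the DFA goes r0 → r1 → r2 and accepts (r2 ∈ Accept), but the regex does not match it → eliminate
Only (A) is consistent with the DFA.
(A) (0|1)*00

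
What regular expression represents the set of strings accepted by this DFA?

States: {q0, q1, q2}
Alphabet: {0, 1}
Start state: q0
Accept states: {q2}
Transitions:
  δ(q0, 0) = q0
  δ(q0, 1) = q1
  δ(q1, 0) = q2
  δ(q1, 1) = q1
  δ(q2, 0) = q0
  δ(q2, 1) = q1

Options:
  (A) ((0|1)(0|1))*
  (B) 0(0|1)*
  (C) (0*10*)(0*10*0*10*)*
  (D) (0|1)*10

Check each option against the DFA on short strings; one disagreement eliminates an option:
  (A) ((0|1)(0|1))*: on ε the DFA stays in q0 and rejects (q0 ∉ Accept), but the regex matches it → eliminate
  (B) 0(0|1)*: on '0' the DFA goes q0 → q0 and rejects (q0 ∉ Accept), but the regex matches it → eliminate
  (C) (0*10*)(0*10*0*10*)*: on '1' the DFA goes q0 → q1 and rejects (q1 ∉ Accept), but the regex matches it → eliminate
  (D) (0|1)*10: agrees with the DFA on every string of length ≤ 6
Only (D) is consistent with the DFA.
(D) (0|1)*10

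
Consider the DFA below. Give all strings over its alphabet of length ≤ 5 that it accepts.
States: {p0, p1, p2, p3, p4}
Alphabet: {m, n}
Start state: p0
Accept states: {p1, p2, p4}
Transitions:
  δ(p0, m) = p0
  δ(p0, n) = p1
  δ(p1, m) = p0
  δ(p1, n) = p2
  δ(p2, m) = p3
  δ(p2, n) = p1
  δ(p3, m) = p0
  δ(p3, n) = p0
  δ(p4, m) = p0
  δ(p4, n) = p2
n, mn, nn, mmn, mnn, nmn, nnn, mmmn, mmnn, mnmn, mnnn, nmmn, nmnn, nnnn, mmmmn, mmmnn, mmnmn, mmnnn, mnmmn, mnmnn, mnnnn, nmmmn, nmmnn, nmnmn, nmnnn, nnmmn, nnmnn, nnnmn, nnnnn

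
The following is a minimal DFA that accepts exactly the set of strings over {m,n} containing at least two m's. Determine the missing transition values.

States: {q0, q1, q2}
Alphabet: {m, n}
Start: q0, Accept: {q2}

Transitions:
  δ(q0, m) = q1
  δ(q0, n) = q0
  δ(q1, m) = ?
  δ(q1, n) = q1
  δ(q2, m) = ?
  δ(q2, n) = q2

From the language and accept set, identify what each state tracks — q0: zero m's seen; q1: one m seen; q2: ≥ two m's seen.
Each missing δ(q, a) is the state matching the new tracked value after reading a.
δ(q1, m) = q2; δ(q2, m) = q2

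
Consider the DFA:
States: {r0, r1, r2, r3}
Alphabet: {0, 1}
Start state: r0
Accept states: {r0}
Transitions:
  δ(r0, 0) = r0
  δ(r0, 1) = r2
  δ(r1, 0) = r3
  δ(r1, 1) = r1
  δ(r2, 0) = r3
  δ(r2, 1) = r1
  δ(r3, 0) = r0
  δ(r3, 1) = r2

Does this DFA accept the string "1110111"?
Processing string "1110111":
  r0 --1--> r2
  r2 --1--> r1
  r1 --1--> r1
  r1 --0--> r3
  r3 --1--> r2
  r2 --1--> r1
  r1 --1--> r1
Final state: r1
Accept states: {r0}
No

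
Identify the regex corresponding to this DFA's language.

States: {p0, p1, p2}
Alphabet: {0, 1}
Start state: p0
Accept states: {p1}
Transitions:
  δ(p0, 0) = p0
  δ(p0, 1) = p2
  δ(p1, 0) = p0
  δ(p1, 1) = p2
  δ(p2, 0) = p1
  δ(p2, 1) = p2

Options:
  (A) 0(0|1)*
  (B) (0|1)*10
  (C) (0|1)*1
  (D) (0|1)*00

Check each option against the DFA on short strings; one disagreement eliminates an option:
  (A) 0(0|1)*: on '0' the DFA goes p0 → p0 and rejects (p0 ∉ Accept), but the regex matches it → eliminate
  (B) (0|1)*10: agrees with the DFA on every string of length ≤ 6
  (C) (0|1)*1: on '1' the DFA goes p0 → p2 and rejects (p2 ∉ Accept), but the regex matches it → eliminate
  (D) (0|1)*00: on '00' the DFA goes p0 → p0 → p0 and rejects (p0 ∉ Accept), but the regex matches it → eliminate
Only (B) is consistent with the DFA.
(B) (0|1)*10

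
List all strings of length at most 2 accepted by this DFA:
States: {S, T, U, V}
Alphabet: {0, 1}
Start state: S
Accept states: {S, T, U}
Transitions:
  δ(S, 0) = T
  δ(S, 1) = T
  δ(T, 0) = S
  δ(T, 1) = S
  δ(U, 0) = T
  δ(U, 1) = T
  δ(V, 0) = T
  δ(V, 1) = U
ε, 0, 1, 00, 01, 10, 11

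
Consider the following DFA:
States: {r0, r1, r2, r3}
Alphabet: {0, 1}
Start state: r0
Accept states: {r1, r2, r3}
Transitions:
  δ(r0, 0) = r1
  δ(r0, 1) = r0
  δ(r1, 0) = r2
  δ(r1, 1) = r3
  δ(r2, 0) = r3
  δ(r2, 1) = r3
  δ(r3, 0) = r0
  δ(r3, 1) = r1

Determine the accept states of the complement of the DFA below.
Complement accept states = All states \ Original accept states
= {r0, r1, r2, r3} \ {r1, r2, r3}
{r0}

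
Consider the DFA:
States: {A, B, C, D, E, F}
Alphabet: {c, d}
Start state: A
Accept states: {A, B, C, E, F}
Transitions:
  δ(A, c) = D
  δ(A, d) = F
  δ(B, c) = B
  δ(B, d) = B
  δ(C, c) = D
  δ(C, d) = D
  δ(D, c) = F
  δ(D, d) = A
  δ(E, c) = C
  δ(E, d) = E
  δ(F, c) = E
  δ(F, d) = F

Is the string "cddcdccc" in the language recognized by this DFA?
Processing string "cddcdccc":
  A --c--> D
  D --d--> A
  A --d--> F
  F --c--> E
  E --d--> E
  E --c--> C
  C --c--> D
  D --c--> F
Final state: F
Accept states: {A, B, C, E, F}
Yes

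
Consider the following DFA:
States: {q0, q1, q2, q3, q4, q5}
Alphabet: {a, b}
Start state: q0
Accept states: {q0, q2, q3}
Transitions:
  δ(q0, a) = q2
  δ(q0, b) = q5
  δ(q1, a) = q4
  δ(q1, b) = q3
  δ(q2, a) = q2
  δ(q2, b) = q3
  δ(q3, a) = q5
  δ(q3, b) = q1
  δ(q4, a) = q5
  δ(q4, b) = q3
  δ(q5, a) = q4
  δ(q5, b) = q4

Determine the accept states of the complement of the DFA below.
Complement accept states = All states \ Original accept states
= {q0, q1, q2, q3, q4, q5} \ {q0, q2, q3}
{q1, q4, q5}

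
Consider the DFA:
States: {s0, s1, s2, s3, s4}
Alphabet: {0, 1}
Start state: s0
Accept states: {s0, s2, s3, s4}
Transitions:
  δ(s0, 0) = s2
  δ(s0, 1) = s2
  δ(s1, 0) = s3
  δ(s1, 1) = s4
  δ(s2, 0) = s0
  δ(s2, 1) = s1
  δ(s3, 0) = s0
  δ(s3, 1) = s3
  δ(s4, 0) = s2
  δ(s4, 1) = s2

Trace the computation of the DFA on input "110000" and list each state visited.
read '1': s0 → s2
  read '1': s2 → s1
  read '0': s1 → s3
  read '0': s3 → s0
  read '0': s0 → s2
  read '0': s2 → s0
s0 -> s2 -> s1 -> s3 -> s0 -> s2 -> s0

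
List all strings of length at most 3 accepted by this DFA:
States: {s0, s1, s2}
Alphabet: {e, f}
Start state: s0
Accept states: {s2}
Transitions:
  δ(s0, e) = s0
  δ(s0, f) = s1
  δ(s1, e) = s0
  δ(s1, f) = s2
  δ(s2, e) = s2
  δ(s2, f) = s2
ff, eff, ffe, fff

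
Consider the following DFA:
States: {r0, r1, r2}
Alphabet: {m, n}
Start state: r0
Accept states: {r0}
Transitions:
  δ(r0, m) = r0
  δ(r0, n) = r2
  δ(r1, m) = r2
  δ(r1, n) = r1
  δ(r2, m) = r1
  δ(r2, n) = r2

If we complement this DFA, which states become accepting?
Complement accept states = All states \ Original accept states
= {r0, r1, r2} \ {r0}
{r1, r2}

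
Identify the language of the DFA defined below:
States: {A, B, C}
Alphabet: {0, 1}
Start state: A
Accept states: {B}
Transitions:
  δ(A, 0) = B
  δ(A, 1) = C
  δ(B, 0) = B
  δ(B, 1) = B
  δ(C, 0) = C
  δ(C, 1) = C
Testing a few strings:
  '1' → reject
  '000' → accept
  '111' → reject
  '10' → reject
State roles: A=no input read; B=started with 0; C=started with 1 (dead)
All binary strings starting with 0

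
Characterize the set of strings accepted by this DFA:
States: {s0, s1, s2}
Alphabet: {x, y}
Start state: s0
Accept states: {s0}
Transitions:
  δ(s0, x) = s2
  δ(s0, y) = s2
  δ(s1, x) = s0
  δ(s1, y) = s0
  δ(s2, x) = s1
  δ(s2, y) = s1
Testing a few strings:
  'xy' → reject
  'x' → reject
  'xxxy' → reject
  'yyxx' → reject
State roles: s0=length ≡ 0 (mod 3); s1=length ≡ 2 (mod 3); s2=length ≡ 1 (mod 3)
All strings over {x,y} whose length is a multiple of 3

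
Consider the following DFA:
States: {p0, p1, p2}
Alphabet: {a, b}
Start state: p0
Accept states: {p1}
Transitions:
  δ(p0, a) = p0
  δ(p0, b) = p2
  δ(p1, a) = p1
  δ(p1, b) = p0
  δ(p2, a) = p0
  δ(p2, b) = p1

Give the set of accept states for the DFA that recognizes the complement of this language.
Complement accept states = All states \ Original accept states
= {p0, p1, p2} \ {p1}
{p0, p2}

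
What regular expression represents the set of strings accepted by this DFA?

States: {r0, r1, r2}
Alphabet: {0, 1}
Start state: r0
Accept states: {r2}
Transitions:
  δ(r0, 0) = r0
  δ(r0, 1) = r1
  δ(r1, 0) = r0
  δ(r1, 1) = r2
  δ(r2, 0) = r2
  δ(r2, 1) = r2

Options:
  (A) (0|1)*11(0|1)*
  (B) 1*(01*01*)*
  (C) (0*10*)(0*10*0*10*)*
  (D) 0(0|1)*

Check each option against the DFA on short strings; one disagreement eliminates an option:
  (A) (0|1)*11(0|1)*: agrees with the DFA on every string of length ≤ 6
  (B) 1*(01*01*)*: on ε the DFA stays in r0 and rejects (r0 ∉ Accept), but the regex matches it → eliminate
  (C) (0*10*)(0*10*0*10*)*: on '1' the DFA goes r0 → r1 and rejects (r1 ∉ Accept), but the regex matches it → eliminate
  (D) 0(0|1)*: on '0' the DFA goes r0 → r0 and rejects (r0 ∉ Accept), but the regex matches it → eliminate
Only (A) is consistent with the DFA.
(A) (0|1)*11(0|1)*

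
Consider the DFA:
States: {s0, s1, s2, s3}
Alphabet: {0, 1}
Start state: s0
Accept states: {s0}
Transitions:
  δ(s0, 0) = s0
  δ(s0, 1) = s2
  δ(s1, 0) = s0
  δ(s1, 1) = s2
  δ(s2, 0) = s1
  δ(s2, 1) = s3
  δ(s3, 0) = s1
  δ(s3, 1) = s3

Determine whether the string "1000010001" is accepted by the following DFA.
Processing string "1000010001":
  s0 --1--> s2
  s2 --0--> s1
  s1 --0--> s0
  s0 --0--> s0
  s0 --0--> s0
  s0 --1--> s2
  s2 --0--> s1
  s1 --0--> s0
  s0 --0--> s0
  s0 --1--> s2
Final state: s2
Accept states: {s0}
No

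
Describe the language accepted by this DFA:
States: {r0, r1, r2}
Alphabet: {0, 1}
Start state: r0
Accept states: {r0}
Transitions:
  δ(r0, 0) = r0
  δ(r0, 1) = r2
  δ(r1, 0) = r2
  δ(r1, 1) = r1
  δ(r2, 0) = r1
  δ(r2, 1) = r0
Testing a few strings:
  '111' → reject
  '10' → reject
  '1110' → reject
  '00' → accept
State roles: r0=value ≡ 0 (mod 3); r1=value ≡ 2 (mod 3); r2=value ≡ 1 (mod 3)
All binary strings representing a multiple of 3 (read in base 2; leading zeros allowed and ε counts as 0)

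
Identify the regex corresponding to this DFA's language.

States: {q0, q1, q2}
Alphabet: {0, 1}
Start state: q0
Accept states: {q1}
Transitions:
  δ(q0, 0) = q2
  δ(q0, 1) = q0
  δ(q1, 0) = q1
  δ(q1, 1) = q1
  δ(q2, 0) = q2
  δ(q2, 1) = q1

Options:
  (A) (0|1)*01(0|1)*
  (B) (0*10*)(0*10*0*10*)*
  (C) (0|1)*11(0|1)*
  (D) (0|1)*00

Check each option against the DFA on short strings; one disagreement eliminates an option:
  (A) (0|1)*01(0|1)*: agrees with the DFA on every string of length ≤ 6
  (B) (0*10*)(0*10*0*10*)*: on '1' the DFA goes q0 → q0 and rejects (q0 ∉ Accept), but the regex matches it → eliminate
  (C) (0|1)*11(0|1)*: on '01' the DFA goes q0 → q2 → q1 and accepts (q1 ∈ Accept), but the regex does not match it → eliminate
  (D) (0|1)*00: on '00' the DFA goes q0 → q2 → q2 and rejects (q2 ∉ Accept), but the regex matches it → eliminate
Only (A) is consistent with the DFA.
(A) (0|1)*01(0|1)*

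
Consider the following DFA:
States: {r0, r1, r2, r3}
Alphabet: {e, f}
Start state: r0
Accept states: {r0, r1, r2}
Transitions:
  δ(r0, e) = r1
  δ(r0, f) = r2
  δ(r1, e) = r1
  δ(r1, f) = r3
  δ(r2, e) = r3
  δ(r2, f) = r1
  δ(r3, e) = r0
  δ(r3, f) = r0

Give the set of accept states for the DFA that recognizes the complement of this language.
Complement accept states = All states \ Original accept states
= {r0, r1, r2, r3} \ {r0, r1, r2}
{r3}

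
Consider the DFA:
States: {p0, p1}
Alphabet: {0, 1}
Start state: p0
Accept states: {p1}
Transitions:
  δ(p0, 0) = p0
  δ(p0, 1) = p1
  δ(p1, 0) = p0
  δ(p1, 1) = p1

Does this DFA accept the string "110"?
Processing string "110":
  p0 --1--> p1
  p1 --1--> p1
  p1 --0--> p0
Final state: p0
Accept states: {p1}
No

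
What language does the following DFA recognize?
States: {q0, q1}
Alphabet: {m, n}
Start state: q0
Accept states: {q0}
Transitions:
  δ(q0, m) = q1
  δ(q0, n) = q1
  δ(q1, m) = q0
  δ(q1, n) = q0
Testing a few strings:
  'nm' → accept
  'n' → reject
  'nmn' → reject
  'm' → reject
State roles: q0=even length so far; q1=odd length so far
All strings over {m,n} of even length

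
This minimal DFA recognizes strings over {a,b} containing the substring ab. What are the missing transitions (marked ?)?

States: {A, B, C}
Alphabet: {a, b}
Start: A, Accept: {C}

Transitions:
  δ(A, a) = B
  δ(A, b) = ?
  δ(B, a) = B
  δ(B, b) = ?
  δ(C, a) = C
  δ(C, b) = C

From the language and accept set, identify what each state tracks — A: no a seen yet; B: seen a a, waiting for b; C: substring ab seen.
Each missing δ(q, a) is the state matching the new tracked value after reading a.
δ(A, b) = A; δ(B, b) = C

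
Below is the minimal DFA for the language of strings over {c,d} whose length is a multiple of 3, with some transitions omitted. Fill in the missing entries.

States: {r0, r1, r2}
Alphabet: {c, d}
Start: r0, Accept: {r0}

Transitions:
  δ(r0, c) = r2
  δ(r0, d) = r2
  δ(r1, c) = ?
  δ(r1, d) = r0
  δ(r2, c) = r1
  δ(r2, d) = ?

From the language and accept set, identify what each state tracks — r0: length ≡ 0 (mod 3); r1: length ≡ 2 (mod 3); r2: length ≡ 1 (mod 3).
Each missing δ(q, a) is the state matching the new tracked value after reading a.
δ(r1, c) = r0; δ(r2, d) = r1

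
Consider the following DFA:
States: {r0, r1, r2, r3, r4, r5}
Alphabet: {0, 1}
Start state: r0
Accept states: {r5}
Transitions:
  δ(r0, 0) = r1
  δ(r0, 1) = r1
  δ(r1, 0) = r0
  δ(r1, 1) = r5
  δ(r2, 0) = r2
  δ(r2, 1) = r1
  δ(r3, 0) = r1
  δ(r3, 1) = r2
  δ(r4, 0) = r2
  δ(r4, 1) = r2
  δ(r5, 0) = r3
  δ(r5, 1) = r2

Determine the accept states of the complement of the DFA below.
Complement accept states = All states \ Original accept states
= {r0, r1, r2, r3, r4, r5} \ {r5}
{r0, r1, r2, r3, r4}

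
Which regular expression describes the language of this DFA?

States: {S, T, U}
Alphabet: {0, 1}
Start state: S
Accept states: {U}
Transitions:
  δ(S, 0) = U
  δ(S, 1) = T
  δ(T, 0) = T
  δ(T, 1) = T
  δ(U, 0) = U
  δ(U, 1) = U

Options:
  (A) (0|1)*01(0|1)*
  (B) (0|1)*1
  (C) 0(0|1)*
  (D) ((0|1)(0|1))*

Check each option against the DFA on short strings; one disagreement eliminates an option:
  (A) (0|1)*01(0|1)*: on '0' the DFA goes S → U and accepts (U ∈ Accept), but the regex does not match it → eliminate
  (B) (0|1)*1: on '0' the DFA goes S → U and accepts (U ∈ Accept), but the regex does not match it → eliminate
  (C) 0(0|1)*: agrees with the DFA on every string of length ≤ 6
  (D) ((0|1)(0|1))*: on ε the DFA stays in S and rejects (S ∉ Accept), but the regex matches it → eliminate
Only (C) is consistent with the DFA.
(C) 0(0|1)*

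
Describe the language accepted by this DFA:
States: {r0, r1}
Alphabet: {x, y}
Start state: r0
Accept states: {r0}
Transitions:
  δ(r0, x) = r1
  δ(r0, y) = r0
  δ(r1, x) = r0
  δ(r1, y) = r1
Testing a few strings:
  'yy' → accept
  'x' → reject
  'xx' → accept
  'yyx' → reject
State roles: r0=even number of x's so far; r1=odd number of x's so far
All strings over {x,y} with an even number of x's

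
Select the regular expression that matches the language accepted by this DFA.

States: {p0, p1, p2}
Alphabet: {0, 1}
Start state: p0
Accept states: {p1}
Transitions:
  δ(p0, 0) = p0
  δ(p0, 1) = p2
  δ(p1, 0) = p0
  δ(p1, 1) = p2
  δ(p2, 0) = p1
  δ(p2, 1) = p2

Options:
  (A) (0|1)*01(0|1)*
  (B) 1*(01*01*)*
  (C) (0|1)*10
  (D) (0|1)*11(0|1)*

Check each option against the DFA on short strings; one disagreement eliminates an option:
  (A) (0|1)*01(0|1)*: on '01' the DFA goes p0 → p0 → p2 and rejects (p2 ∉ Accept), but the regex matches it → eliminate
  (B) 1*(01*01*)*: on ε the DFA stays in p0 and rejects (p0 ∉ Accept), but the regex matches it → eliminate
  (C) (0|1)*10: agrees with the DFA on every string of length ≤ 6
  (D) (0|1)*11(0|1)*: on '10' the DFA goes p0 → p2 → p1 and accepts (p1 ∈ Accept), but the regex does not match it → eliminate
Only (C) is consistent with the DFA.
(C) (0|1)*10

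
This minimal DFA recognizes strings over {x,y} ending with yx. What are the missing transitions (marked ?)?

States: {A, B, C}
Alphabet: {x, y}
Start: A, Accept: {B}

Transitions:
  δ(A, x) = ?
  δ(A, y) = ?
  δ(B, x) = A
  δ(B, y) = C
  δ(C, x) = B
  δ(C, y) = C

From the language and accept set, identify what each state tracks — A: no suffix match; B: suffix is yx; C: one trailing y.
Each missing δ(q, a) is the state matching the new tracked value after reading a.
δ(A, x) = A; δ(A, y) = C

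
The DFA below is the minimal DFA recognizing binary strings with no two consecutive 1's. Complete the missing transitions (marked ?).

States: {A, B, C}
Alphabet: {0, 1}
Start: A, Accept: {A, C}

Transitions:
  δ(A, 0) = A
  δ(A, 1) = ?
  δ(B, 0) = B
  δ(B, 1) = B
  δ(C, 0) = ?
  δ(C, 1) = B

From the language and accept set, identify what each state tracks — A: last symbol not 1 (ok); B: saw 11 (dead); C: last symbol 1 (ok).
Each missing δ(q, a) is the state matching the new tracked value after reading a.
δ(A, 1) = C; δ(C, 0) = A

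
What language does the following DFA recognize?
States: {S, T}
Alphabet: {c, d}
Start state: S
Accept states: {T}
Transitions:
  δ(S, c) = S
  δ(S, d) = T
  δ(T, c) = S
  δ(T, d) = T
Testing a few strings:
  'dcd' → accept
  'c' → reject
  'ddd' → accept
  'dd' → accept
State roles: S=last symbol not d; T=last symbol is d
All strings over {c,d} ending with d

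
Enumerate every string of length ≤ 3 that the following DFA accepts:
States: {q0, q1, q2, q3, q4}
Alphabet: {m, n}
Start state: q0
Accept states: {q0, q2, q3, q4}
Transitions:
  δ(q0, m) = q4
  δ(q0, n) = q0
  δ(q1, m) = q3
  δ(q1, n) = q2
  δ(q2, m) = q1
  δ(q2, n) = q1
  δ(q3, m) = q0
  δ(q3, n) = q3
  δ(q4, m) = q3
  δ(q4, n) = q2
ε, m, n, mm, mn, nm, nn, mmm, mmn, nmm, nmn, nnm, nnn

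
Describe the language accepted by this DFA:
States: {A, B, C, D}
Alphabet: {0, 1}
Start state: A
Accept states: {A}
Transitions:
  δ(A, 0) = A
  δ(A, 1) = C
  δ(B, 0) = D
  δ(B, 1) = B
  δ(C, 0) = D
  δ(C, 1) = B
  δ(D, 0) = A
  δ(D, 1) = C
Testing a few strings:
  '0' → accept
  '0011' → reject
  '00' → accept
  '1' → reject
State roles: A=value ≡ 0 (mod 4); B=value ≡ 3 (mod 4); C=value ≡ 1 (mod 4); D=value ≡ 2 (mod 4)
All binary strings representing a multiple of 4 (read in base 2; leading zeros allowed and ε counts as 0)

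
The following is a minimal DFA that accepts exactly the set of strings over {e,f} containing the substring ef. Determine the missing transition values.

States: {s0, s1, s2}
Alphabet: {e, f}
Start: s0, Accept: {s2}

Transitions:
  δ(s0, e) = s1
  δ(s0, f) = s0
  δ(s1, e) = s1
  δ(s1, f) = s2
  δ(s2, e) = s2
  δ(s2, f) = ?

From the language and accept set, identify what each state tracks — s0: no e seen yet; s1: seen a e, waiting for f; s2: substring ef seen.
Each missing δ(q, a) is the state matching the new tracked value after reading a.
δ(s2, f) = s2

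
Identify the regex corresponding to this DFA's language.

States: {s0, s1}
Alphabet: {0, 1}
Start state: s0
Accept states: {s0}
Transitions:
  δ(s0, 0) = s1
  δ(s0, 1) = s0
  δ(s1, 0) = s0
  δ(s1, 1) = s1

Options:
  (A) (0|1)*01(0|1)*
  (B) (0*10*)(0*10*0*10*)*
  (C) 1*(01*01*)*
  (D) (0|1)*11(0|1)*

Check each option against the DFA on short strings; one disagreement eliminates an option:
  (A) (0|1)*01(0|1)*: on ε the DFA stays in s0 and accepts (s0 ∈ Accept), but the regex does not match it → eliminate
  (B) (0*10*)(0*10*0*10*)*: on ε the DFA stays in s0 and accepts (s0 ∈ Accept), but the regex does not match it → eliminate
  (C) 1*(01*01*)*: agrees with the DFA on every string of length ≤ 6
  (D) (0|1)*11(0|1)*: on ε the DFA stays in s0 and accepts (s0 ∈ Accept), but the regex does not match it → eliminate
Only (C) is consistent with the DFA.
(C) 1*(01*01*)*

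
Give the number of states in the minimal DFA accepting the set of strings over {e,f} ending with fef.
By Myhill–Nerode, count the distinguishable equivalence classes: 4 classes — one per longest suffix of the input that is a prefix of 'fef' (lengths 0 through 3); only the length-3 class is accepting.
4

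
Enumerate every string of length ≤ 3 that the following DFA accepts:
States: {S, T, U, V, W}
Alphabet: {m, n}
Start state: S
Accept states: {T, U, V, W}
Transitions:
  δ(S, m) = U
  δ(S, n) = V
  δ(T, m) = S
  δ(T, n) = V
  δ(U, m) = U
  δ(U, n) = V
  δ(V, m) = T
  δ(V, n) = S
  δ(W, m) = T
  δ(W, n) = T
m, n, mm, mn, nm, mmm, mmn, mnm, nmn, nnm, nnn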